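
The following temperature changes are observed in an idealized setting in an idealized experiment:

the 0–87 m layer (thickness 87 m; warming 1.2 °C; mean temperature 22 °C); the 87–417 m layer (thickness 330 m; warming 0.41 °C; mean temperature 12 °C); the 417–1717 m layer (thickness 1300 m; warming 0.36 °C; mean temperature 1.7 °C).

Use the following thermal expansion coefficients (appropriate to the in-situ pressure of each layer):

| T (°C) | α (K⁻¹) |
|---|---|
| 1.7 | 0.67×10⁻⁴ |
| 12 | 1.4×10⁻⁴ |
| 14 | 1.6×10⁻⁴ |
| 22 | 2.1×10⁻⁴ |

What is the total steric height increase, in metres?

0.0722 m

Layer 1 at 22 °C → α = 2.1×10⁻⁴ K⁻¹
Layer 2 at 12 °C → α = 1.4×10⁻⁴ K⁻¹
Layer 3 at 1.7 °C → α = 0.67×10⁻⁴ K⁻¹
2.1×10⁻⁴ × 87 × 1.2 = 0.021924 m
Layer 2: 0.41 × 1.4×10⁻⁴ × 330 = 0.018942 m
Layer 3: 0.36 × 1300 × 0.67×10⁻⁴ = 0.031356 m
Δh = 0.021924 + 0.018942 + 0.031356 = 0.072222 m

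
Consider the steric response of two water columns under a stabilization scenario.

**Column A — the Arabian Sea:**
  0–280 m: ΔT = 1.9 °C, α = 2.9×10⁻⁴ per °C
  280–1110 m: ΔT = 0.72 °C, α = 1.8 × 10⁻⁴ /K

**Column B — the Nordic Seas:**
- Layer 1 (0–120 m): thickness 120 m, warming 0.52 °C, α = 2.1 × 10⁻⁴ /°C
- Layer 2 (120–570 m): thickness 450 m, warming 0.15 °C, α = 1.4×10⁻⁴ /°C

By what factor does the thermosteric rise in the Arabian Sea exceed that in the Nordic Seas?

11.6

A 0–280 m: 1.9 × 280 × 2.9×10⁻⁴ = 0.15428 m
A Layer 2: 0.72 × 830 × 1.8×10⁻⁴ = 0.107568 m
A total: 0.261848 m
B 0–120 m: 0.52 × 2.1×10⁻⁴ × 120 = 0.013104 m
B 120–570 m: 450 × 0.15 × 1.4×10⁻⁴ = 0.00945 m
B total: 0.022554 m
Ratio: 0.261848 / 0.022554 ≈ 11.61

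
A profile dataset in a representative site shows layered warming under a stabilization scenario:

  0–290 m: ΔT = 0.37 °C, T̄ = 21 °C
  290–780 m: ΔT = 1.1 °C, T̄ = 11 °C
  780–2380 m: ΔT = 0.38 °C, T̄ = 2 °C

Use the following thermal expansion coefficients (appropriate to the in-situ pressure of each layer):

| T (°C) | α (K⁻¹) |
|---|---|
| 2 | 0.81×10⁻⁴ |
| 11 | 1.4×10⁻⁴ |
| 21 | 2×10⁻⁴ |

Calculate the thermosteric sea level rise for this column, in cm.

Layer 1 at 21 °C → α = 2×10⁻⁴ K⁻¹
Layer 2 at 11 °C → α = 1.4×10⁻⁴ K⁻¹
Layer 3 at 2 °C → α = 0.81×10⁻⁴ K⁻¹
Layer 1: 290 × 0.37 × 2×10⁻⁴ = 0.02146 m
Layer 2: 490 × 1.1 × 1.4×10⁻⁴ = 0.07546 m
0.38 × 1600 × 0.81×10⁻⁴ = 0.049248 m
Δh = 0.02146 + 0.07546 + 0.049248 = 0.146168 m ≈ 15 cm

Δh ≈ 15 cm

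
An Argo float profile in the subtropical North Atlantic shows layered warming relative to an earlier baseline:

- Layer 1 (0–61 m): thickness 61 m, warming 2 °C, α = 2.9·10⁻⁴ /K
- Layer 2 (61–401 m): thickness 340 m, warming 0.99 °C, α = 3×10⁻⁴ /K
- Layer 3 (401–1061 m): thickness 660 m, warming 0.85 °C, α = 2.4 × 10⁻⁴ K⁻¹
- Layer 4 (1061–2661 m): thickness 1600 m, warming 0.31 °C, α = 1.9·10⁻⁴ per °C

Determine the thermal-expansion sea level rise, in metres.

2.9×10⁻⁴ × 61 × 2 = 0.03538 m
61–401 m: 3×10⁻⁴ × 0.99 × 340 = 0.10098 m
2.4×10⁻⁴ × 0.85 × 660 = 0.13464 m
Layer 4: 1600 × 1.9×10⁻⁴ × 0.31 = 0.09424 m
Δh = 0.03538 + 0.10098 + 0.13464 + 0.09424 = 0.36524 m

Δh = 0.365 m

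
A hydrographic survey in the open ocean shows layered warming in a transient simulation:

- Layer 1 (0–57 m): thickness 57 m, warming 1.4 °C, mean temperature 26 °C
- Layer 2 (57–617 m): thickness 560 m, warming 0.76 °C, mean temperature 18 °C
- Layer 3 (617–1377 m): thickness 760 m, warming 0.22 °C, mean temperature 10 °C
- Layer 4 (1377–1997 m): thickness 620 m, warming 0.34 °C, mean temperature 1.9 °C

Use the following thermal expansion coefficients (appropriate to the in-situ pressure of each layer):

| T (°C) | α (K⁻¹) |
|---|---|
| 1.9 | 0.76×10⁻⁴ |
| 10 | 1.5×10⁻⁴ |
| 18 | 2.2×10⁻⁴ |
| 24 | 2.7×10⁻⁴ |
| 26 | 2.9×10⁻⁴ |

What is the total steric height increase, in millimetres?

Layer 1 at 26 °C → α = 2.9×10⁻⁴ K⁻¹
Layer 2 at 18 °C → α = 2.2×10⁻⁴ K⁻¹
Layer 3 at 10 °C → α = 1.5×10⁻⁴ K⁻¹
Layer 4 at 1.9 °C → α = 0.76×10⁻⁴ K⁻¹
0–57 m: 57 × 1.4 × 2.9×10⁻⁴ = 0.023142 m
57–617 m: 0.76 × 560 × 2.2×10⁻⁴ = 0.093632 m
0.22 × 1.5×10⁻⁴ × 760 = 0.02508 m
Layer 4: 0.34 × 0.76×10⁻⁴ × 620 = 0.0160208 m
Δh = 0.023142 + 0.093632 + 0.02508 + 0.0160208 = 0.1578748 m

158 mm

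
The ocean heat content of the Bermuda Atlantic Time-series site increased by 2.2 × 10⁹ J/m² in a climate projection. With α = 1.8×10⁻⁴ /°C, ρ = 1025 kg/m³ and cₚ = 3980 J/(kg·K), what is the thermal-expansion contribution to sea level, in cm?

Δh = αQ/(ρcₚ) = 1.8×10⁻⁴ × 2.2×10⁹ / (1025 × 3980) ≈ 0.097071 m

Δh ≈ 9.7 cm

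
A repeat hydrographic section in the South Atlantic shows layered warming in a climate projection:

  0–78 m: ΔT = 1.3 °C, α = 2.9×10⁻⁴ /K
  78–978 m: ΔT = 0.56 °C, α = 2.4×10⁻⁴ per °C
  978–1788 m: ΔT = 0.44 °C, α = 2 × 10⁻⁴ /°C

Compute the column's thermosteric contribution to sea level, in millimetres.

78 × 1.3 × 2.9×10⁻⁴ = 0.029406 m
0.56 × 2.4×10⁻⁴ × 900 = 0.12096 m
810 × 0.44 × 2×10⁻⁴ = 0.07128 m
Δh = 0.029406 + 0.12096 + 0.07128 = 0.221646 m ≈ 222 mm

about 222 mm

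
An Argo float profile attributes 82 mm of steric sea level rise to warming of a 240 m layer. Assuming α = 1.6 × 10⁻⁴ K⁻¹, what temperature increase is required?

ΔT ≈ 2.14 °C

ΔT = Δh/(αH) = 0.082 / (1.6×10⁻⁴ × 240) ≈ 2.135 °C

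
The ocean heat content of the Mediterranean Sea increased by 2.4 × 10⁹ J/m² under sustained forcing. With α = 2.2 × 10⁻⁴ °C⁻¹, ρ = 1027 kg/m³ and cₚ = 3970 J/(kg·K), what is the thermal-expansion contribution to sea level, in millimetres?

Δh = 130 mm

Δh = αQ/(ρcₚ) = 2.2×10⁻⁴ × 2.4×10⁹ / (1027 × 3970) ≈ 0.12950 m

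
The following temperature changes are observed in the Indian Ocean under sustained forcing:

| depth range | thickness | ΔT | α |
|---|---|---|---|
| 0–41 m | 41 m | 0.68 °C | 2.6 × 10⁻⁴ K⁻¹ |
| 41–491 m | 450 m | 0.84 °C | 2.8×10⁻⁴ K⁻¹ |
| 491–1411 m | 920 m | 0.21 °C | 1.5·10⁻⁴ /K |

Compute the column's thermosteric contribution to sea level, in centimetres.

Layer 1: 2.6×10⁻⁴ × 41 × 0.68 = 0.0072488 m
41–491 m: 450 × 2.8×10⁻⁴ × 0.84 = 0.10584 m
491–1411 m: 0.21 × 1.5×10⁻⁴ × 920 = 0.02898 m
Δh = 0.0072488 + 0.10584 + 0.02898 = 0.1420688 m ≈ 14 cm

Δh ≈ 14 cm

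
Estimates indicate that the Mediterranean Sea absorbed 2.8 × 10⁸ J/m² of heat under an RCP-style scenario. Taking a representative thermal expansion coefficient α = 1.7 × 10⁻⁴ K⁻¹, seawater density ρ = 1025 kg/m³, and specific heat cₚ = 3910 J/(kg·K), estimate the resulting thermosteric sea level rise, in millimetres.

Δh = αQ/(ρcₚ) = 1.7×10⁻⁴ × 2.8×10⁸ / (1025 × 3910) ≈ 0.011877 m

Δh ≈ 12 mm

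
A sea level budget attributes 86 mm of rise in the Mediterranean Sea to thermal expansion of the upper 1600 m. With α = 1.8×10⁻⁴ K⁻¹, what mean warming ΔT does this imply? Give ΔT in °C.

about 0.299 °C

ΔT = Δh/(αH) = 0.086 / (1.8×10⁻⁴ × 1600) ≈ 0.2986 °C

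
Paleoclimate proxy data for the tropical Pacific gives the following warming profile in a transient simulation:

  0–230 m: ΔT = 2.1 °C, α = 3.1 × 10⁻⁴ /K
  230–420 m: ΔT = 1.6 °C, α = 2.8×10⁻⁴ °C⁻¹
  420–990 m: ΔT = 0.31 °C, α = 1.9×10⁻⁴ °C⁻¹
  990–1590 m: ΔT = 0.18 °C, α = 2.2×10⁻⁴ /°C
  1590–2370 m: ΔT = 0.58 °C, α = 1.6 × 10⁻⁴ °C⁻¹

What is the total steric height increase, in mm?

Δh ≈ 365 mm

Layer 1: 3.1×10⁻⁴ × 230 × 2.1 = 0.14973 m
Layer 2: 2.8×10⁻⁴ × 190 × 1.6 = 0.08512 m
0.31 × 570 × 1.9×10⁻⁴ = 0.033573 m
Layer 4: 0.18 × 2.2×10⁻⁴ × 600 = 0.02376 m
0.58 × 1.6×10⁻⁴ × 780 = 0.072384 m
Δh = 0.14973 + 0.08512 + 0.033573 + 0.02376 + 0.072384 = 0.364567 m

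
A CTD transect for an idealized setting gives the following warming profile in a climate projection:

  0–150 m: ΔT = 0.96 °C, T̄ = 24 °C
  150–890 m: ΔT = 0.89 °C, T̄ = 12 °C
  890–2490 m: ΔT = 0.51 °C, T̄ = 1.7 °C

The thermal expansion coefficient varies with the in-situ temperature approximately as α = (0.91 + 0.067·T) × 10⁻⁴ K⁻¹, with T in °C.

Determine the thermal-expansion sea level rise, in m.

Layer 1: α = (0.91 + 0.067×24)×10⁻⁴ = 2.518×10⁻⁴ K⁻¹
Layer 2: α = (0.91 + 0.067×12)×10⁻⁴ = 1.714×10⁻⁴ K⁻¹
Layer 3: α = (0.91 + 0.067×1.7)×10⁻⁴ = 1.0239×10⁻⁴ K⁻¹
0–150 m: 2.518×10⁻⁴ × 150 × 0.96 = 0.0362592 m
0.89 × 740 × 1.714×10⁻⁴ = 0.11288404 m
Layer 3: 1600 × 0.51 × 1.0239×10⁻⁴ = 0.08355024 m
Δh = 0.0362592 + 0.11288404 + 0.08355024 = 0.23269348 m ≈ 0.233 m

0.233 m of thermosteric rise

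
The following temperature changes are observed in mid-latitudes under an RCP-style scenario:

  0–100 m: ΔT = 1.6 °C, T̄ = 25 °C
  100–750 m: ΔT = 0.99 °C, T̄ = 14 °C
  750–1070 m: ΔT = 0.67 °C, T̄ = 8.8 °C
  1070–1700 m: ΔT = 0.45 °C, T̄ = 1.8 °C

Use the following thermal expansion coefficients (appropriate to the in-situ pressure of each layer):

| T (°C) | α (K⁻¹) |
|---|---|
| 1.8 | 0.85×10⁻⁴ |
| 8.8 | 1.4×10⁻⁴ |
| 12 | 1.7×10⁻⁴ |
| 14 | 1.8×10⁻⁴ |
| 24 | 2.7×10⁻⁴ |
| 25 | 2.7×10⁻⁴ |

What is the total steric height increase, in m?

Layer 1 at 25 °C → α = 2.7×10⁻⁴ K⁻¹
Layer 2 at 14 °C → α = 1.8×10⁻⁴ K⁻¹
Layer 3 at 8.8 °C → α = 1.4×10⁻⁴ K⁻¹
Layer 4 at 1.8 °C → α = 0.85×10⁻⁴ K⁻¹
100 × 2.7×10⁻⁴ × 1.6 = 0.04320 m
Layer 2: 650 × 1.8×10⁻⁴ × 0.99 = 0.11583 m
750–1070 m: 0.67 × 320 × 1.4×10⁻⁴ = 0.030016 m
1070–1700 m: 630 × 0.85×10⁻⁴ × 0.45 = 0.0240975 m
Δh = 0.04320 + 0.11583 + 0.030016 + 0.0240975 = 0.2131435 m

Δh ≈ 0.213 m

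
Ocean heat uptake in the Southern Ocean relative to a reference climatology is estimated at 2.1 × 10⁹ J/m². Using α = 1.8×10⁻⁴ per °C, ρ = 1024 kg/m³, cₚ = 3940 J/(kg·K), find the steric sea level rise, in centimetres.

9.37 cm of thermosteric rise

Δh = αQ/(ρcₚ) = 1.8×10⁻⁴ × 2.1×10⁹ / (1024 × 3940) ≈ 0.093691 m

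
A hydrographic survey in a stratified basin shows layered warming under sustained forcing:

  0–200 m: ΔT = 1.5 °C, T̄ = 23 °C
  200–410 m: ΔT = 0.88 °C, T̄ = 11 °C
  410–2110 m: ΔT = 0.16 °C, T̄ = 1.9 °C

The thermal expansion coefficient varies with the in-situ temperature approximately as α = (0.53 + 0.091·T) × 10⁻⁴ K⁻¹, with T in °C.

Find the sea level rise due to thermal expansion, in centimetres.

12.6 cm

Layer 1: α = (0.53 + 0.091×23)×10⁻⁴ = 2.623×10⁻⁴ K⁻¹
Layer 2: α = (0.53 + 0.091×11)×10⁻⁴ = 1.531×10⁻⁴ K⁻¹
Layer 3: α = (0.53 + 0.091×1.9)×10⁻⁴ = 0.7029×10⁻⁴ K⁻¹
2.623×10⁻⁴ × 200 × 1.5 = 0.07869 m
1.531×10⁻⁴ × 0.88 × 210 = 0.02829288 m
Layer 3: 1700 × 0.7029×10⁻⁴ × 0.16 = 0.01911888 m
Δh = 0.07869 + 0.02829288 + 0.01911888 = 0.12610176 m ≈ 12.6 cm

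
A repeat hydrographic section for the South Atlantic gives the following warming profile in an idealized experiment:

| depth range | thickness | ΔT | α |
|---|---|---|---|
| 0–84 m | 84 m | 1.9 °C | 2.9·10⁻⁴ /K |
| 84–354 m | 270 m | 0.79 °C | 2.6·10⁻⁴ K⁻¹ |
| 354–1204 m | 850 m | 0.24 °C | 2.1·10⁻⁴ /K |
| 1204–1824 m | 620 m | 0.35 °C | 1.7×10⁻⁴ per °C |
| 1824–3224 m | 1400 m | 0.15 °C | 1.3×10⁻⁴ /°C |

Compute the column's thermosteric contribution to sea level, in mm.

209 mm

Layer 1: 1.9 × 84 × 2.9×10⁻⁴ = 0.046284 m
0.79 × 2.6×10⁻⁴ × 270 = 0.055458 m
Layer 3: 0.24 × 850 × 2.1×10⁻⁴ = 0.04284 m
620 × 1.7×10⁻⁴ × 0.35 = 0.03689 m
0.15 × 1.3×10⁻⁴ × 1400 = 0.02730 m
Δh = 0.046284 + 0.055458 + 0.04284 + 0.03689 + 0.02730 = 0.208772 m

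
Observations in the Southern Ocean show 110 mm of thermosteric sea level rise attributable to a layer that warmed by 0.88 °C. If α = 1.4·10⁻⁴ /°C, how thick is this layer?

about 893 m

H = Δh/(αΔT) = 0.11 / (1.4×10⁻⁴ × 0.88) ≈ 892.9 m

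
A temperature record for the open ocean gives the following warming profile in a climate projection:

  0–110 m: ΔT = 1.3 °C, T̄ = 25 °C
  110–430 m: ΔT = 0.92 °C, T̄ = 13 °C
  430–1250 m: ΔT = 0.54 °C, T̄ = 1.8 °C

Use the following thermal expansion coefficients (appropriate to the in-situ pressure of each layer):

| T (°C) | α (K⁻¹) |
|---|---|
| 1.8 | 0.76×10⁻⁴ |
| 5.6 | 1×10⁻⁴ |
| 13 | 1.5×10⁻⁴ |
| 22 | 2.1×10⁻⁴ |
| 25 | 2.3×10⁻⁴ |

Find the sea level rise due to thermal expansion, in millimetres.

Layer 1 at 25 °C → α = 2.3×10⁻⁴ K⁻¹
Layer 2 at 13 °C → α = 1.5×10⁻⁴ K⁻¹
Layer 3 at 1.8 °C → α = 0.76×10⁻⁴ K⁻¹
0–110 m: 2.3×10⁻⁴ × 1.3 × 110 = 0.03289 m
0.92 × 320 × 1.5×10⁻⁴ = 0.04416 m
430–1250 m: 0.54 × 0.76×10⁻⁴ × 820 = 0.0336528 m
Δh = 0.03289 + 0.04416 + 0.0336528 = 0.1107028 m

about 111 mm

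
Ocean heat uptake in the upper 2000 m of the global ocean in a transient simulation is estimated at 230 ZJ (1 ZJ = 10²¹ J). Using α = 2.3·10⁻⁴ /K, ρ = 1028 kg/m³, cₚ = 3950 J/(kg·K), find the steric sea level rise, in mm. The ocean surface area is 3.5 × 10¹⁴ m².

Per unit area: Q = 230×10²¹ / (3.5×10¹⁴) ≈ 6.571×10⁸ J/m²
Δh = αQ/(ρcₚ) = 2.3×10⁻⁴ × 6.571×10⁸ / (1028 × 3950) ≈ 0.037219 m

Δh ≈ 37.2 mm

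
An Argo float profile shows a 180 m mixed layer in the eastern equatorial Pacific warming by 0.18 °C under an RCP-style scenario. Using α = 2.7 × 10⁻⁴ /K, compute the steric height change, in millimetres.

Δh ≈ 8.7 mm

Δh = αΔT·H = 2.7×10⁻⁴ × 0.18 × 180 = 0.008748 m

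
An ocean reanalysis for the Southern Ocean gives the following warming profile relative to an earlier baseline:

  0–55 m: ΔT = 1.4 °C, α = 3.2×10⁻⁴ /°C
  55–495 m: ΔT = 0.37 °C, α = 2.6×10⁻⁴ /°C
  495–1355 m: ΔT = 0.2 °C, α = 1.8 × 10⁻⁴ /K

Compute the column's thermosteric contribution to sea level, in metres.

0.0979 m

0–55 m: 3.2×10⁻⁴ × 55 × 1.4 = 0.02464 m
440 × 0.37 × 2.6×10⁻⁴ = 0.042328 m
495–1355 m: 860 × 1.8×10⁻⁴ × 0.2 = 0.03096 m
Δh = 0.02464 + 0.042328 + 0.03096 = 0.097928 m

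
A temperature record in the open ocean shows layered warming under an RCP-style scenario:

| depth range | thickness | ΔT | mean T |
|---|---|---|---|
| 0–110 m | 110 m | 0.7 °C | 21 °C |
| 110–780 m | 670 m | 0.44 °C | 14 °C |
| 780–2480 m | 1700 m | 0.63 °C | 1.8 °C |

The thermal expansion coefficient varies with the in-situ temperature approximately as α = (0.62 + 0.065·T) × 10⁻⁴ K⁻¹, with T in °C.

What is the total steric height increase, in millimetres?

Δh = 139 mm

Layer 1: α = (0.62 + 0.065×21)×10⁻⁴ = 1.985×10⁻⁴ K⁻¹
Layer 2: α = (0.62 + 0.065×14)×10⁻⁴ = 1.53×10⁻⁴ K⁻¹
Layer 3: α = (0.62 + 0.065×1.8)×10⁻⁴ = 0.737×10⁻⁴ K⁻¹
110 × 0.7 × 1.985×10⁻⁴ = 0.0152845 m
110–780 m: 1.53×10⁻⁴ × 0.44 × 670 = 0.0451044 m
780–2480 m: 1700 × 0.63 × 0.737×10⁻⁴ = 0.0789327 m
Δh = 0.0152845 + 0.0451044 + 0.0789327 = 0.1393216 m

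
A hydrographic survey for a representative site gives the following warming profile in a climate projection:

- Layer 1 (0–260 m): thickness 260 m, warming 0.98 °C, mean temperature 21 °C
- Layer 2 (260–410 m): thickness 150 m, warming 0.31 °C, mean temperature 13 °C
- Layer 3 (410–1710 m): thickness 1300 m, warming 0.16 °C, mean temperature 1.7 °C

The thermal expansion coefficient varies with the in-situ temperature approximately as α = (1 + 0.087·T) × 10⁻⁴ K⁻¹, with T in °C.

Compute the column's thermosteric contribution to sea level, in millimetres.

Layer 1: α = (1 + 0.087×21)×10⁻⁴ = 2.827×10⁻⁴ K⁻¹
Layer 2: α = (1 + 0.087×13)×10⁻⁴ = 2.131×10⁻⁴ K⁻¹
Layer 3: α = (1 + 0.087×1.7)×10⁻⁴ = 1.1479×10⁻⁴ K⁻¹
0–260 m: 260 × 2.827×10⁻⁴ × 0.98 = 0.07203196 m
150 × 0.31 × 2.131×10⁻⁴ = 0.00990915 m
410–1710 m: 0.16 × 1.1479×10⁻⁴ × 1300 = 0.02387632 m
Δh = 0.07203196 + 0.00990915 + 0.02387632 = 0.10581743 m

Δh ≈ 106 mm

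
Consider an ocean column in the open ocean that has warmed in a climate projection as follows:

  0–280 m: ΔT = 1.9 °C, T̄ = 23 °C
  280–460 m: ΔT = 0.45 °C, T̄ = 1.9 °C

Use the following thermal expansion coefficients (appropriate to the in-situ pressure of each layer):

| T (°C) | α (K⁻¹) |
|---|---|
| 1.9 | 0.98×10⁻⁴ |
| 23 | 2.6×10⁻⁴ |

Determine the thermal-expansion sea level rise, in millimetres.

146 mm of thermosteric rise

Layer 1 at 23 °C → α = 2.6×10⁻⁴ K⁻¹
Layer 2 at 1.9 °C → α = 0.98×10⁻⁴ K⁻¹
Layer 1: 1.9 × 2.6×10⁻⁴ × 280 = 0.13832 m
Layer 2: 0.98×10⁻⁴ × 180 × 0.45 = 0.007938 m
Δh = 0.13832 + 0.007938 = 0.146258 m ≈ 146 mm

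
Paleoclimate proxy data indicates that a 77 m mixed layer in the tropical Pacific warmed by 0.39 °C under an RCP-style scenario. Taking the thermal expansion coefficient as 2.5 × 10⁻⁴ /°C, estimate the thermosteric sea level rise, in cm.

Δh = 0.751 cm

Δh = αΔT·H = 2.5×10⁻⁴ × 0.39 × 77 = 0.0075075 m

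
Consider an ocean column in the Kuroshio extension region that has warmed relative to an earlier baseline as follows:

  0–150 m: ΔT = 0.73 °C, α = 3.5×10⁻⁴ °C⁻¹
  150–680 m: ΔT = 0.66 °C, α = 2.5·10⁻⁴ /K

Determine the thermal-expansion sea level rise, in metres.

Δh ≈ 0.126 m

0–150 m: 3.5×10⁻⁴ × 0.73 × 150 = 0.038325 m
530 × 2.5×10⁻⁴ × 0.66 = 0.08745 m
Δh = 0.038325 + 0.08745 = 0.125775 m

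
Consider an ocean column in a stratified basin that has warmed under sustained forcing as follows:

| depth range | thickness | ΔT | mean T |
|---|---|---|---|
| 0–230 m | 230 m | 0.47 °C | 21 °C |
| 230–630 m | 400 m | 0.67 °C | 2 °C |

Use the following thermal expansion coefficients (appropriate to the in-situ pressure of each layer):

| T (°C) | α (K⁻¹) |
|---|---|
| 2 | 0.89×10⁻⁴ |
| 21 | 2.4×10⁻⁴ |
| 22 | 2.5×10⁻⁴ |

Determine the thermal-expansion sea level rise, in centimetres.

Δh ≈ 4.98 cm

Layer 1 at 21 °C → α = 2.4×10⁻⁴ K⁻¹
Layer 2 at 2 °C → α = 0.89×10⁻⁴ K⁻¹
0.47 × 230 × 2.4×10⁻⁴ = 0.025944 m
Layer 2: 400 × 0.89×10⁻⁴ × 0.67 = 0.023852 m
Δh = 0.025944 + 0.023852 = 0.049796 m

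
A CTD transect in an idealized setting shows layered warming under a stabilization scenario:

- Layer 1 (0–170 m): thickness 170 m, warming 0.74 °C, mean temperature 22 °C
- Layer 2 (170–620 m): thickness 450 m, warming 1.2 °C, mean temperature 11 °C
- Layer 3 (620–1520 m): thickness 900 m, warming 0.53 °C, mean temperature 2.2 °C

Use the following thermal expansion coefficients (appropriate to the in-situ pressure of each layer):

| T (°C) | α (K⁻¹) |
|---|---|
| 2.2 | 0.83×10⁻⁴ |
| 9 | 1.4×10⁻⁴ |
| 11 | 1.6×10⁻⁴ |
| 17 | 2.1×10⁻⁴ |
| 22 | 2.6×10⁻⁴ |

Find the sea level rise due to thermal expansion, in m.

Layer 1 at 22 °C → α = 2.6×10⁻⁴ K⁻¹
Layer 2 at 11 °C → α = 1.6×10⁻⁴ K⁻¹
Layer 3 at 2.2 °C → α = 0.83×10⁻⁴ K⁻¹
0.74 × 170 × 2.6×10⁻⁴ = 0.032708 m
1.6×10⁻⁴ × 1.2 × 450 = 0.08640 m
620–1520 m: 0.53 × 900 × 0.83×10⁻⁴ = 0.039591 m
Δh = 0.032708 + 0.08640 + 0.039591 = 0.158699 m

0.16 m of thermosteric rise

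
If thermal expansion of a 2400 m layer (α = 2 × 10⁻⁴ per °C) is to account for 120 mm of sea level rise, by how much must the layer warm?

ΔT = Δh/(αH) = 0.12 / (2×10⁻⁴ × 2400) = 0.2500 K

ΔT ≈ 0.250 K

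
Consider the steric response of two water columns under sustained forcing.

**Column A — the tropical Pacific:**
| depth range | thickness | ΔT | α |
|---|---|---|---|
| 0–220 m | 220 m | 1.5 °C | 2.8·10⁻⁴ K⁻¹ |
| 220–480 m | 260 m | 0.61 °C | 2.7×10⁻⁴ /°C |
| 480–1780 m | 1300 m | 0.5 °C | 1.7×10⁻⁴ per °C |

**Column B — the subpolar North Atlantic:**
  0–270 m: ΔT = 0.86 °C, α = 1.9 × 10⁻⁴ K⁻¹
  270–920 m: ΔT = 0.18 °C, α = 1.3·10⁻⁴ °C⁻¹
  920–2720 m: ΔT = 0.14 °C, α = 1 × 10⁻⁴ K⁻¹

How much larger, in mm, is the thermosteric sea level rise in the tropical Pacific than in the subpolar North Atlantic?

161 mm

A Layer 1: 2.8×10⁻⁴ × 220 × 1.5 = 0.09240 m
A 220–480 m: 0.61 × 2.7×10⁻⁴ × 260 = 0.042822 m
A 480–1780 m: 1300 × 1.7×10⁻⁴ × 0.5 = 0.11050 m
A total: 0.245722 m
B Layer 1: 1.9×10⁻⁴ × 0.86 × 270 = 0.044118 m
B 270–920 m: 1.3×10⁻⁴ × 650 × 0.18 = 0.01521 m
B 920–2720 m: 1×10⁻⁴ × 1800 × 0.14 = 0.02520 m
B total: 0.084528 m
Difference: 0.245722 − 0.084528 = 0.161194 m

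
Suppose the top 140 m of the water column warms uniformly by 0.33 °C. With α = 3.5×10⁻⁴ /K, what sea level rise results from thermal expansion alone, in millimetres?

Δh = αΔT·H = 3.5×10⁻⁴ × 0.33 × 140 = 0.01617 m

about 16 mm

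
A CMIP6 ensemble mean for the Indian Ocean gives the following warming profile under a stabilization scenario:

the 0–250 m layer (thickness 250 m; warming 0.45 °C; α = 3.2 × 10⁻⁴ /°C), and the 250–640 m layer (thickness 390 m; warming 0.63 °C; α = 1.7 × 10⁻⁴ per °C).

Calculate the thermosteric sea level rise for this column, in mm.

Δh ≈ 77.8 mm

Layer 1: 3.2×10⁻⁴ × 0.45 × 250 = 0.03600 m
1.7×10⁻⁴ × 390 × 0.63 = 0.041769 m
Δh = 0.03600 + 0.041769 = 0.077769 m ≈ 77.8 mm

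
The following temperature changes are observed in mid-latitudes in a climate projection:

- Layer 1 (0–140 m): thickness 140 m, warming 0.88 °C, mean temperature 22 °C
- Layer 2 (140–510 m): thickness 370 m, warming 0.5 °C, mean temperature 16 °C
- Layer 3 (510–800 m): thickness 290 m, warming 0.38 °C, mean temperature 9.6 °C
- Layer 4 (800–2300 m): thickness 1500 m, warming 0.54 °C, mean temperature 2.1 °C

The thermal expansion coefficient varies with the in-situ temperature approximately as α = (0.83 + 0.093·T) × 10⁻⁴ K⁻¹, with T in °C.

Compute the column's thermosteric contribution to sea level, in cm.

Δh ≈ 18.0 cm

Layer 1: α = (0.83 + 0.093×22)×10⁻⁴ = 2.876×10⁻⁴ K⁻¹
Layer 2: α = (0.83 + 0.093×16)×10⁻⁴ = 2.318×10⁻⁴ K⁻¹
Layer 3: α = (0.83 + 0.093×9.6)×10⁻⁴ = 1.7228×10⁻⁴ K⁻¹
Layer 4: α = (0.83 + 0.093×2.1)×10⁻⁴ = 1.0253×10⁻⁴ K⁻¹
0–140 m: 2.876×10⁻⁴ × 140 × 0.88 = 0.03543232 m
140–510 m: 0.5 × 370 × 2.318×10⁻⁴ = 0.042883 m
Layer 3: 1.7228×10⁻⁴ × 290 × 0.38 = 0.018985256 m
Layer 4: 1500 × 1.0253×10⁻⁴ × 0.54 = 0.0830493 m
Δh = 0.03543232 + 0.042883 + 0.018985256 + 0.0830493 = 0.180349876 m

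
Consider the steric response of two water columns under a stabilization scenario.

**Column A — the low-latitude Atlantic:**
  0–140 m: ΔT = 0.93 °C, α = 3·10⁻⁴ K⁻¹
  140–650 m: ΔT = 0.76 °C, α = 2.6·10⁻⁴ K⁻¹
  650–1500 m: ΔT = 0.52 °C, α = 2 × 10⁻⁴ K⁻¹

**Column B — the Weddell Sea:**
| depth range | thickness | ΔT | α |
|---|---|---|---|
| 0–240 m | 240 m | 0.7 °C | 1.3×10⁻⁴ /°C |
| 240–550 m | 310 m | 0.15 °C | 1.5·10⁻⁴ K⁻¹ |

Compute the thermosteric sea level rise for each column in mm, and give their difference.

A 0.93 × 140 × 3×10⁻⁴ = 0.03906 m
A Layer 2: 2.6×10⁻⁴ × 510 × 0.76 = 0.100776 m
A 2×10⁻⁴ × 850 × 0.52 = 0.08840 m
A total: 0.228236 m
B 0–240 m: 240 × 1.3×10⁻⁴ × 0.7 = 0.02184 m
B 240–550 m: 310 × 0.15 × 1.5×10⁻⁴ = 0.006975 m
B total: 0.028815 m
Difference: 0.228236 − 0.028815 = 0.199421 m

A: 230 mm; B: 29 mm; difference 200 mm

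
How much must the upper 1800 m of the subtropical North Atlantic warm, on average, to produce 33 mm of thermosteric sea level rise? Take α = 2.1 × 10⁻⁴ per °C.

ΔT ≈ 0.0873 °C

ΔT = Δh/(αH) = 0.033 / (2.1×10⁻⁴ × 1800) ≈ 0.08730 °C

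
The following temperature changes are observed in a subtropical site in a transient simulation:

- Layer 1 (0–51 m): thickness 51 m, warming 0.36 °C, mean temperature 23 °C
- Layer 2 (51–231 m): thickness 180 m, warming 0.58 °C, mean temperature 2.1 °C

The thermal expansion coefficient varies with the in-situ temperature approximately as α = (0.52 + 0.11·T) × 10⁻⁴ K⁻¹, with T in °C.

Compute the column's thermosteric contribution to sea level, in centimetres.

Layer 1: α = (0.52 + 0.11×23)×10⁻⁴ = 3.05×10⁻⁴ K⁻¹
Layer 2: α = (0.52 + 0.11×2.1)×10⁻⁴ = 0.751×10⁻⁴ K⁻¹
Layer 1: 51 × 3.05×10⁻⁴ × 0.36 = 0.0055998 m
Layer 2: 180 × 0.751×10⁻⁴ × 0.58 = 0.00784044 m
Δh = 0.0055998 + 0.00784044 = 0.01344024 m ≈ 1.34 cm

about 1.34 cm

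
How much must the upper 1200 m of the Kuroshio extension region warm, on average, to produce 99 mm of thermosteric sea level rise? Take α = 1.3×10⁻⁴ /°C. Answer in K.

0.635 K

ΔT = Δh/(αH) = 0.099 / (1.3×10⁻⁴ × 1200) ≈ 0.6346 K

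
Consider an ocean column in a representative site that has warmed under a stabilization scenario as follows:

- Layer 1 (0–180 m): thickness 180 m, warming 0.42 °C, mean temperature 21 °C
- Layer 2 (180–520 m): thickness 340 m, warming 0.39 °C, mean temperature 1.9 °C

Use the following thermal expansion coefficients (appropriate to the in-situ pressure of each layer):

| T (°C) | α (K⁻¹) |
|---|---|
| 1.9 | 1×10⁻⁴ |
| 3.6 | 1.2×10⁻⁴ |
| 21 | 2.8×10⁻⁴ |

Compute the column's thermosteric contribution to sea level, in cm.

Layer 1 at 21 °C → α = 2.8×10⁻⁴ K⁻¹
Layer 2 at 1.9 °C → α = 1×10⁻⁴ K⁻¹
0–180 m: 0.42 × 2.8×10⁻⁴ × 180 = 0.021168 m
Layer 2: 0.39 × 1×10⁻⁴ × 340 = 0.01326 m
Δh = 0.021168 + 0.01326 = 0.034428 m

3.44 cm of thermosteric rise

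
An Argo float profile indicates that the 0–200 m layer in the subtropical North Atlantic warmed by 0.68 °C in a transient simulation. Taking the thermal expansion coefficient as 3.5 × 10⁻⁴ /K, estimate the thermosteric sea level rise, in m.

0.0476 m of thermosteric rise

Δh = αΔT·H = 3.5×10⁻⁴ × 0.68 × 200 = 0.04760 m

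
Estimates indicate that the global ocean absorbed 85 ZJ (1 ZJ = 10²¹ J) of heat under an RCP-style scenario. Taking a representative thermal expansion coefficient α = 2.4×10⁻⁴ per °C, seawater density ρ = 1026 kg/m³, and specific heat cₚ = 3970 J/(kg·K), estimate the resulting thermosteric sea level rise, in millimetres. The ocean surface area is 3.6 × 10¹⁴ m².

14 mm of thermosteric rise

Per unit area: Q = 85×10²¹ / (3.6×10¹⁴) ≈ 2.361×10⁸ J/m²
Δh = αQ/(ρcₚ) = 2.4×10⁻⁴ × 2.361×10⁸ / (1026 × 3970) ≈ 0.013911 m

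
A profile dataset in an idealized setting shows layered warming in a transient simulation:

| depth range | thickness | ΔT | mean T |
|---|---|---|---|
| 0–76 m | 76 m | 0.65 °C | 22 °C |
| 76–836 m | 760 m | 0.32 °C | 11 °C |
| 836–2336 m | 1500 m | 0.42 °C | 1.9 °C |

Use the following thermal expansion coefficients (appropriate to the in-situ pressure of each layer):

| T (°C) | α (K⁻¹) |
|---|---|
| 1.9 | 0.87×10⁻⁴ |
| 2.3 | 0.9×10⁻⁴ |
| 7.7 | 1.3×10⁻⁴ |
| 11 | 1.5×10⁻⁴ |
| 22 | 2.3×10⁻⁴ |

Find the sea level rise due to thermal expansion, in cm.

Layer 1 at 22 °C → α = 2.3×10⁻⁴ K⁻¹
Layer 2 at 11 °C → α = 1.5×10⁻⁴ K⁻¹
Layer 3 at 1.9 °C → α = 0.87×10⁻⁴ K⁻¹
Layer 1: 76 × 0.65 × 2.3×10⁻⁴ = 0.011362 m
Layer 2: 0.32 × 760 × 1.5×10⁻⁴ = 0.03648 m
0.42 × 1500 × 0.87×10⁻⁴ = 0.05481 m
Δh = 0.011362 + 0.03648 + 0.05481 = 0.102652 m ≈ 10.3 cm

10.3 cm of thermosteric rise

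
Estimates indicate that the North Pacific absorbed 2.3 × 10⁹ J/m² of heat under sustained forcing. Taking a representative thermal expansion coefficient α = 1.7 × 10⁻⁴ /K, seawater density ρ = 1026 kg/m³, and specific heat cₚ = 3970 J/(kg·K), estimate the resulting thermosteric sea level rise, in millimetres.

Δh = αQ/(ρcₚ) = 1.7×10⁻⁴ × 2.3×10⁹ / (1026 × 3970) ≈ 0.095993 m

Δh = 96.0 mm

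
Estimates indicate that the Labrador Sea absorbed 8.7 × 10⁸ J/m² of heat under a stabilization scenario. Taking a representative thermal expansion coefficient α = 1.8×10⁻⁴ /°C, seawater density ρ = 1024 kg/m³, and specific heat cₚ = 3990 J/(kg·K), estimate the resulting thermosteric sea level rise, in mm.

Δh = αQ/(ρcₚ) = 1.8×10⁻⁴ × 8.7×10⁸ / (1024 × 3990) ≈ 0.038328 m

38 mm of thermosteric rise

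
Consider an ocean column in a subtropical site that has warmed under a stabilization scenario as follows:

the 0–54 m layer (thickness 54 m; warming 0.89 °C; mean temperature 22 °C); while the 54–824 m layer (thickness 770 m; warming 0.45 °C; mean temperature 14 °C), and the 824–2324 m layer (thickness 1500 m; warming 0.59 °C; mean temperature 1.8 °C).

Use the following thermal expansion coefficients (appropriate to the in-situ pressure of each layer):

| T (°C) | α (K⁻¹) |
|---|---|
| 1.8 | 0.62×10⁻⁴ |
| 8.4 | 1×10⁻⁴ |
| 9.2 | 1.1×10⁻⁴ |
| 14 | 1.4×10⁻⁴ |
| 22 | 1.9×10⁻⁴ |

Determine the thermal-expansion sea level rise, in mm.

Layer 1 at 22 °C → α = 1.9×10⁻⁴ K⁻¹
Layer 2 at 14 °C → α = 1.4×10⁻⁴ K⁻¹
Layer 3 at 1.8 °C → α = 0.62×10⁻⁴ K⁻¹
0.89 × 54 × 1.9×10⁻⁴ = 0.0091314 m
Layer 2: 770 × 1.4×10⁻⁴ × 0.45 = 0.04851 m
Layer 3: 1500 × 0.62×10⁻⁴ × 0.59 = 0.05487 m
Δh = 0.0091314 + 0.04851 + 0.05487 = 0.1125114 m

Δh = 110 mm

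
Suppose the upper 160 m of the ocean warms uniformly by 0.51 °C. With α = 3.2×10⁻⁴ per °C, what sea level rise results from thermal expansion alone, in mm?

Δh = αΔT·H = 3.2×10⁻⁴ × 0.51 × 160 = 0.026112 m

about 26.1 mm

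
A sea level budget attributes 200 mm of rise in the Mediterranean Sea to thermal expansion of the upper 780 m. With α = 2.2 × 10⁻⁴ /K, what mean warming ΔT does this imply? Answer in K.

ΔT ≈ 1.17 K

ΔT = Δh/(αH) = 0.2 / (2.2×10⁻⁴ × 780) ≈ 1.166 K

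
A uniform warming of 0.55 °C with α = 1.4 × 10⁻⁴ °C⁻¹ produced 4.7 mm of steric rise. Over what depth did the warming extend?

H = Δh/(αΔT) = 0.0047 / (1.4×10⁻⁴ × 0.55) ≈ 61.04 m

about 61.0 m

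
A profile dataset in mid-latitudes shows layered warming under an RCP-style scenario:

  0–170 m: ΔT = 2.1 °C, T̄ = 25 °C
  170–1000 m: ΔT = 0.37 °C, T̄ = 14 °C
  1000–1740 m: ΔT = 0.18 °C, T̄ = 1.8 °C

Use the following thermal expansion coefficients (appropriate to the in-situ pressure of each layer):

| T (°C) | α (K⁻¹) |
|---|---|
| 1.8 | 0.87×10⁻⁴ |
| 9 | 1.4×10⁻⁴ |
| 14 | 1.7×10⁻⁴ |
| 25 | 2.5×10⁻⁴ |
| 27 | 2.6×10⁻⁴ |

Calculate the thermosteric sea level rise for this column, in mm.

Δh ≈ 153 mm

Layer 1 at 25 °C → α = 2.5×10⁻⁴ K⁻¹
Layer 2 at 14 °C → α = 1.7×10⁻⁴ K⁻¹
Layer 3 at 1.8 °C → α = 0.87×10⁻⁴ K⁻¹
Layer 1: 170 × 2.5×10⁻⁴ × 2.1 = 0.08925 m
170–1000 m: 0.37 × 830 × 1.7×10⁻⁴ = 0.052207 m
1000–1740 m: 740 × 0.18 × 0.87×10⁻⁴ = 0.0115884 m
Δh = 0.08925 + 0.052207 + 0.0115884 = 0.1530454 m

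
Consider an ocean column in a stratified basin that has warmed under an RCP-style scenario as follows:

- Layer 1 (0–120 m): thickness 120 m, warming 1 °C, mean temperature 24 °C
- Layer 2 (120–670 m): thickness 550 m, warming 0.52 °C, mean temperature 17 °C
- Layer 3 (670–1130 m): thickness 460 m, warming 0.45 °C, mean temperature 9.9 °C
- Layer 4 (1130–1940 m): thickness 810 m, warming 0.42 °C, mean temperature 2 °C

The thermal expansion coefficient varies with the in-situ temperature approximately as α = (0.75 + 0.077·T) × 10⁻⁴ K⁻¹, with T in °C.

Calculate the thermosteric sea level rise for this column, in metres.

Layer 1: α = (0.75 + 0.077×24)×10⁻⁴ = 2.598×10⁻⁴ K⁻¹
Layer 2: α = (0.75 + 0.077×17)×10⁻⁴ = 2.059×10⁻⁴ K⁻¹
Layer 3: α = (0.75 + 0.077×9.9)×10⁻⁴ = 1.5123×10⁻⁴ K⁻¹
Layer 4: α = (0.75 + 0.077×2)×10⁻⁴ = 0.904×10⁻⁴ K⁻¹
120 × 1 × 2.598×10⁻⁴ = 0.031176 m
Layer 2: 550 × 0.52 × 2.059×10⁻⁴ = 0.0588874 m
0.45 × 460 × 1.5123×10⁻⁴ = 0.03130461 m
1130–1940 m: 0.42 × 810 × 0.904×10⁻⁴ = 0.03075408 m
Δh = 0.031176 + 0.0588874 + 0.03130461 + 0.03075408 = 0.15212209 m ≈ 0.152 m

0.152 m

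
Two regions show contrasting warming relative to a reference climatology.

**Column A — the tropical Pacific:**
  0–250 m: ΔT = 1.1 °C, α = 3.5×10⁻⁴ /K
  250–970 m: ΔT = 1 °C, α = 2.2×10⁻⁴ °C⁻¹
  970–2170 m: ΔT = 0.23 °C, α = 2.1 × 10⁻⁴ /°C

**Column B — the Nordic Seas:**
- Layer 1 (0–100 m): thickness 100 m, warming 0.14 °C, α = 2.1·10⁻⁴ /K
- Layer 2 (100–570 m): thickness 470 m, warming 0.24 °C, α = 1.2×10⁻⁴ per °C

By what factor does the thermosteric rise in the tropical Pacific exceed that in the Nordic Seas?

A Layer 1: 3.5×10⁻⁴ × 1.1 × 250 = 0.09625 m
A 250–970 m: 720 × 1 × 2.2×10⁻⁴ = 0.15840 m
A 970–2170 m: 0.23 × 2.1×10⁻⁴ × 1200 = 0.05796 m
A total: 0.31261 m
B 2.1×10⁻⁴ × 100 × 0.14 = 0.00294 m
B 100–570 m: 0.24 × 1.2×10⁻⁴ × 470 = 0.013536 m
B total: 0.016476 m
Ratio: 0.31261 / 0.016476 ≈ 18.97

a factor of 19.0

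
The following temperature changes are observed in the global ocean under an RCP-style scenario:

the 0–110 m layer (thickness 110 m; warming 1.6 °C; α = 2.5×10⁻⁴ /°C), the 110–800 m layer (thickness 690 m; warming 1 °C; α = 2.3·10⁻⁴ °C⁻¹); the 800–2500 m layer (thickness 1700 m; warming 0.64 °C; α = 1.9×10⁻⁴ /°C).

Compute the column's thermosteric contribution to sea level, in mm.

0–110 m: 1.6 × 2.5×10⁻⁴ × 110 = 0.04400 m
2.3×10⁻⁴ × 690 × 1 = 0.15870 m
1.9×10⁻⁴ × 0.64 × 1700 = 0.20672 m
Δh = 0.04400 + 0.15870 + 0.20672 = 0.40942 m

Δh = 409 mm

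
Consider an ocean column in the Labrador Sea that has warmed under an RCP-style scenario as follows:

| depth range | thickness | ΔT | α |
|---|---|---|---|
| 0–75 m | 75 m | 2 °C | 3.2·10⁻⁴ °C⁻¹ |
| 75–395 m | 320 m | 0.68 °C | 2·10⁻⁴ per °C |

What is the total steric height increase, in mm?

Δh = 91.5 mm

Layer 1: 2 × 3.2×10⁻⁴ × 75 = 0.04800 m
320 × 2×10⁻⁴ × 0.68 = 0.04352 m
Δh = 0.04800 + 0.04352 = 0.09152 m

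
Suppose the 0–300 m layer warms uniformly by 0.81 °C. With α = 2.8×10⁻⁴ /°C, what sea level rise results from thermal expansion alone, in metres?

Δh = αΔT·H = 2.8×10⁻⁴ × 0.81 × 300 = 0.06804 m

about 0.0680 m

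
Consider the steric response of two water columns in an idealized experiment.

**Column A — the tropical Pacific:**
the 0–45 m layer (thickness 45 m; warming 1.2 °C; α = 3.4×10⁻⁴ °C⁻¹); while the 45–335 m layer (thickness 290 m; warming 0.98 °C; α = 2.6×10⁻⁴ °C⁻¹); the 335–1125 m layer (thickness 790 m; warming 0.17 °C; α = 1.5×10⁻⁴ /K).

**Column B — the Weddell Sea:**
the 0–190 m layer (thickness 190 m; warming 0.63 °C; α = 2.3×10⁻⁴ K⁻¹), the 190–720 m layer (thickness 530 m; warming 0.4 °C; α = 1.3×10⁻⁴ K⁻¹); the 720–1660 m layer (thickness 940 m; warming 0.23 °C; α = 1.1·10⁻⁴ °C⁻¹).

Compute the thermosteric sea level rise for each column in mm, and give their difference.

Δh_A ≈ 110 mm, Δh_B ≈ 79 mm; difference ≈ 34 mm

A Layer 1: 45 × 1.2 × 3.4×10⁻⁴ = 0.01836 m
A Layer 2: 2.6×10⁻⁴ × 290 × 0.98 = 0.073892 m
A Layer 3: 790 × 0.17 × 1.5×10⁻⁴ = 0.020145 m
A total: 0.112397 m
B 0–190 m: 0.63 × 190 × 2.3×10⁻⁴ = 0.027531 m
B 0.4 × 1.3×10⁻⁴ × 530 = 0.02756 m
B 940 × 0.23 × 1.1×10⁻⁴ = 0.023782 m
B total: 0.078873 m
Difference: 0.112397 − 0.078873 = 0.033524 m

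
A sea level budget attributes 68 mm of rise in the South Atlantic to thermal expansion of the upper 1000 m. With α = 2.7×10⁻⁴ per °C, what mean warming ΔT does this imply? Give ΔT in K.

about 0.252 K

ΔT = Δh/(αH) = 0.068 / (2.7×10⁻⁴ × 1000) ≈ 0.2519 K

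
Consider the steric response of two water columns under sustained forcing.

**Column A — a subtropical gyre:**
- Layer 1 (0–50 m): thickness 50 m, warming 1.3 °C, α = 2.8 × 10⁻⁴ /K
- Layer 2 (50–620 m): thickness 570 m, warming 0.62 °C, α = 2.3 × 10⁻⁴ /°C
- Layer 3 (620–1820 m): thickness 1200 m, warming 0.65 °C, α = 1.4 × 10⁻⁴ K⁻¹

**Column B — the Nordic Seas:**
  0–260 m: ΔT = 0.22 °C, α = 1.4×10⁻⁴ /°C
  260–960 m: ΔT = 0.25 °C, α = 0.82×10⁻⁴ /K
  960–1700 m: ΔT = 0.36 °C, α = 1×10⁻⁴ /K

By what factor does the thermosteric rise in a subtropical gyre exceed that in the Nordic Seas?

≈ 4.26×

A 0–50 m: 2.8×10⁻⁴ × 1.3 × 50 = 0.01820 m
A 50–620 m: 570 × 0.62 × 2.3×10⁻⁴ = 0.081282 m
A 0.65 × 1.4×10⁻⁴ × 1200 = 0.10920 m
A total: 0.208682 m
B 0–260 m: 0.22 × 1.4×10⁻⁴ × 260 = 0.008008 m
B 0.82×10⁻⁴ × 700 × 0.25 = 0.01435 m
B 960–1700 m: 0.36 × 740 × 1×10⁻⁴ = 0.02664 m
B total: 0.048998 m
Ratio: 0.208682 / 0.048998 ≈ 4.259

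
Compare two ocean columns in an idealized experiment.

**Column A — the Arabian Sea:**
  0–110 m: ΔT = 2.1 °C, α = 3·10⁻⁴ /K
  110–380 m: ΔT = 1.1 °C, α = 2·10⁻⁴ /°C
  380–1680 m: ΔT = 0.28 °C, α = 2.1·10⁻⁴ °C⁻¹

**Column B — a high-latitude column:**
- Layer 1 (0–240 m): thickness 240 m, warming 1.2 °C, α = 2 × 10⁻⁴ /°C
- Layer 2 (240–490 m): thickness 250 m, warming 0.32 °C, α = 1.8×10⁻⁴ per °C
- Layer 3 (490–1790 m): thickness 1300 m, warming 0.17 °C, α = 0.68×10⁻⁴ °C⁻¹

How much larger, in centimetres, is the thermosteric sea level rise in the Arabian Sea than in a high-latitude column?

A 0–110 m: 110 × 3×10⁻⁴ × 2.1 = 0.06930 m
A 110–380 m: 270 × 1.1 × 2×10⁻⁴ = 0.05940 m
A 380–1680 m: 0.28 × 1300 × 2.1×10⁻⁴ = 0.07644 m
A total: 0.20514 m
B 240 × 2×10⁻⁴ × 1.2 = 0.05760 m
B 240–490 m: 1.8×10⁻⁴ × 250 × 0.32 = 0.01440 m
B 0.17 × 1300 × 0.68×10⁻⁴ = 0.015028 m
B total: 0.087028 m
Difference: 0.20514 − 0.087028 = 0.118112 m

11.8 cm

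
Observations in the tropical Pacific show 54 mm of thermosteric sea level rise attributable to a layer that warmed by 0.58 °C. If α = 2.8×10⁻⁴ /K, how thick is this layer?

H ≈ 333 m

H = Δh/(αΔT) = 0.054 / (2.8×10⁻⁴ × 0.58) ≈ 332.5 m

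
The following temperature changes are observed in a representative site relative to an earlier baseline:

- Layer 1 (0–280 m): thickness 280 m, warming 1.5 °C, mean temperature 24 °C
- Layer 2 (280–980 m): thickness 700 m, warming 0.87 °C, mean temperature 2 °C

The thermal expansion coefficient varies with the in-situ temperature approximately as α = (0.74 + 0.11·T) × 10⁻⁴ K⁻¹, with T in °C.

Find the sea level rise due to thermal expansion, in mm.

200 mm

Layer 1: α = (0.74 + 0.11×24)×10⁻⁴ = 3.38×10⁻⁴ K⁻¹
Layer 2: α = (0.74 + 0.11×2)×10⁻⁴ = 0.96×10⁻⁴ K⁻¹
0–280 m: 280 × 1.5 × 3.38×10⁻⁴ = 0.14196 m
0.87 × 0.96×10⁻⁴ × 700 = 0.058464 m
Δh = 0.14196 + 0.058464 = 0.200424 m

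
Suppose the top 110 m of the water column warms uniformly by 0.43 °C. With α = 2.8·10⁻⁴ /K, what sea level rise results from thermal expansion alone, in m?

Δh = αΔT·H = 2.8×10⁻⁴ × 0.43 × 110 = 0.013244 m

Δh = 0.0132 m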